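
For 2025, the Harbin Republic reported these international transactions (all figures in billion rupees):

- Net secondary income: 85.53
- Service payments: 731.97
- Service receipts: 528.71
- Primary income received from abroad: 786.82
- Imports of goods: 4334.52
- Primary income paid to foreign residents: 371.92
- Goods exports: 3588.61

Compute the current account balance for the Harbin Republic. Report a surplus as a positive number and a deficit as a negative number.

Goods balance = 3588.61 - 4334.52 = -745.91
Services balance = 528.71 - 731.97 = -203.26
Trade balance (goods + services) = -745.91 + (-203.26) = -949.17
Net primary income = 786.82 - 371.92 = 414.90
Net secondary income = 85.53
Current account = -949.17 + 414.90 + 85.53 = -448.74

-448.74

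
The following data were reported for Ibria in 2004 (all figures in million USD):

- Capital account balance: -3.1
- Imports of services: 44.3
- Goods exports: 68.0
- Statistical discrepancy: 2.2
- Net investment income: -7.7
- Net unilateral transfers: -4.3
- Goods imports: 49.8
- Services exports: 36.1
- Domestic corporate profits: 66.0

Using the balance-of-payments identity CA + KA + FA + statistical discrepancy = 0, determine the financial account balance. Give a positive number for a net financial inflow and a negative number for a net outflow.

Goods balance = 68.0 - 49.8 = 18.2
Services balance = 36.1 - 44.3 = -8.2
Trade balance (goods + services) = 18.2 + (-8.2) = 10.0
Net primary income = -7.7
Net secondary income = -4.3
Current account = 10.0 + (-7.7) + (-4.3) = -2.0
Financial account = -(-2.0 + (-3.1) + 2.2) = 2.9

2.9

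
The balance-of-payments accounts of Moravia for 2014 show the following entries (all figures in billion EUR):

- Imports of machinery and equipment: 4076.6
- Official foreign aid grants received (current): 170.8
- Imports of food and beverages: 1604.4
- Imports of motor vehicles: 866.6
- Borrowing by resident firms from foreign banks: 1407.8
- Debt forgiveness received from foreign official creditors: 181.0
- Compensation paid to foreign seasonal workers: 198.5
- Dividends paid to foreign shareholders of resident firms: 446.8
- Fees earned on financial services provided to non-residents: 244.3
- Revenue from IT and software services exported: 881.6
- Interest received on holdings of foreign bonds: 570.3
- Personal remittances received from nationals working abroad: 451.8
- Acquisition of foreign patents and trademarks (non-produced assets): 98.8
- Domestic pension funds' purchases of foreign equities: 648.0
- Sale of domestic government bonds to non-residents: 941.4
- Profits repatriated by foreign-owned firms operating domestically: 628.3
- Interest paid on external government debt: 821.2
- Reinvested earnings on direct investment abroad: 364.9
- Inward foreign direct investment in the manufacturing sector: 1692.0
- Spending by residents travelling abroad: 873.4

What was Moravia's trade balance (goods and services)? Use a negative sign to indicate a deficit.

Goods: -1604.4 - 4076.6 - 866.6 = -6547.6
Services: -873.4 + 881.6 + 244.3 = 252.5
Trade balance = -6547.6 + 252.5 = -6295.1
(Excluded from the trade balance — secondary income: official foreign aid grants received (current) 170.8, personal remittances received from nationals working abroad 451.8; financial account: borrowing by resident firms from foreign banks 1407.8, domestic pension funds' purchases of foreign equities 648.0, sale of domestic government bonds to non-residents 941.4, inward foreign direct investment in the manufacturing sector 1692.0; capital account: debt forgiveness received from foreign official creditors 181.0, acquisition of foreign patents and trademarks (non-produced assets) 98.8; primary income: compensation paid to foreign seasonal workers 198.5, dividends paid to foreign shareholders of resident firms 446.8, interest received on holdings of foreign bonds 570.3, profits repatriated by foreign-owned firms operating domestically 628.3, interest paid on external government debt 821.2, reinvested earnings on direct investment abroad 364.9.)

-6295.1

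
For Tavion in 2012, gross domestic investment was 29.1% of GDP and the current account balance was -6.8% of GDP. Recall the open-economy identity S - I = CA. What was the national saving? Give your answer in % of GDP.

22.3

S = I + CA = 29.1 + (-6.8) = 22.3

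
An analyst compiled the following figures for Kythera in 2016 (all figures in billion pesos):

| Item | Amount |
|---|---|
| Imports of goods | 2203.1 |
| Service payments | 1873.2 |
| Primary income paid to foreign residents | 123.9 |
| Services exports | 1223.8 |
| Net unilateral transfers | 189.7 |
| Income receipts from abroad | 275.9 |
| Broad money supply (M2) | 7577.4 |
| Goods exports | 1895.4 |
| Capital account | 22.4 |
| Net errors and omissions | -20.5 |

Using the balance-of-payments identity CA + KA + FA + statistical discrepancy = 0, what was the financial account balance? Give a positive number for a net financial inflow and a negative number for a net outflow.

Goods balance = 1895.4 - 2203.1 = -307.7
Services balance = 1223.8 - 1873.2 = -649.4
Trade balance (goods + services) = -307.7 + (-649.4) = -957.1
Net primary income = 275.9 - 123.9 = 152.0
Net secondary income = 189.7
Current account = -957.1 + 152.0 + 189.7 = -615.4
Financial account = -(-615.4 + 22.4 + (-20.5)) = 613.5

613.5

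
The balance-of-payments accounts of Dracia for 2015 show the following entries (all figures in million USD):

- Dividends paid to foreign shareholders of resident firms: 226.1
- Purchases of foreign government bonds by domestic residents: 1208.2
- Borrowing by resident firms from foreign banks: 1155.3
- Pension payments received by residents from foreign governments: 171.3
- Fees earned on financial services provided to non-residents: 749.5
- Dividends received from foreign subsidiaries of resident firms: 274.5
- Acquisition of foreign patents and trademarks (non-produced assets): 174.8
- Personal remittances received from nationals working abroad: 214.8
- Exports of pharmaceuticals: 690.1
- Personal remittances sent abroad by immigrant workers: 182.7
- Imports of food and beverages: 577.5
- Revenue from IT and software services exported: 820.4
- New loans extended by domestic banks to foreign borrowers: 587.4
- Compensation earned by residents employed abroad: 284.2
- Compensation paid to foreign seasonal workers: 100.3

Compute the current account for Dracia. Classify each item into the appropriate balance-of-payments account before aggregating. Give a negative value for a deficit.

Goods: -577.5 + 690.1 = 112.6
Services: 820.4 + 749.5 = 1569.9
Primary income: 274.5 - 100.3 + 284.2 - 226.1 = 232.3
Secondary income: -182.7 + 171.3 + 214.8 = 203.4
Current account = 112.6 + 1569.9 + 232.3 + 203.4 = 2118.2
(Excluded from the current account — financial account: purchases of foreign government bonds by domestic residents 1208.2, borrowing by resident firms from foreign banks 1155.3, new loans extended by domestic banks to foreign borrowers 587.4; capital account: acquisition of foreign patents and trademarks (non-produced assets) 174.8.)

2118.2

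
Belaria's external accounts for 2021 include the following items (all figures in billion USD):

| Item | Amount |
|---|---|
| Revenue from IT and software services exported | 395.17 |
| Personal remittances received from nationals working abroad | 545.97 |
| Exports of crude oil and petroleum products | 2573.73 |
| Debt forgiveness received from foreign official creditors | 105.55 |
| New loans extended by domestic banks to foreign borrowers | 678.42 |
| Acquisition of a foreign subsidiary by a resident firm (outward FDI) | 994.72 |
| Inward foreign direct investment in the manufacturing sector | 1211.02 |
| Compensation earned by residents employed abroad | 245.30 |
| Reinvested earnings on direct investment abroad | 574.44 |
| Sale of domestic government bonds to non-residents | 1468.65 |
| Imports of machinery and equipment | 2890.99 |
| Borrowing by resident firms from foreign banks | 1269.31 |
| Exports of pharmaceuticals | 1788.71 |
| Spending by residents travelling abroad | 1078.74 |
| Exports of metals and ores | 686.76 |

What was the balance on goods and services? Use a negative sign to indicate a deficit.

Goods: 2573.73 + 1788.71 - 2890.99 + 686.76 = 2158.21
Services: -1078.74 + 395.17 = -683.57
Trade balance = 2158.21 + (-683.57) = 1474.64
(Excluded from the trade balance — secondary income: personal remittances received from nationals working abroad 545.97; capital account: debt forgiveness received from foreign official creditors 105.55; financial account: new loans extended by domestic banks to foreign borrowers 678.42, acquisition of a foreign subsidiary by a resident firm (outward FDI) 994.72, inward foreign direct investment in the manufacturing sector 1211.02, sale of domestic government bonds to non-residents 1468.65, borrowing by resident firms from foreign banks 1269.31; primary income: compensation earned by residents employed abroad 245.30, reinvested earnings on direct investment abroad 574.44.)

1474.64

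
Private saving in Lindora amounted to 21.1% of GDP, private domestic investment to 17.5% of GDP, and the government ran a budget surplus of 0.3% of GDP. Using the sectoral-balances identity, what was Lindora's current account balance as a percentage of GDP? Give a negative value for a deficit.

By the sectoral-balances identity, CA = (S_private - I) + (T - G).
Private balance = 21.1 - 17.5 = 3.6
Government balance (T - G) = 0.3
CA = 3.6 + 0.3 = 3.9

3.9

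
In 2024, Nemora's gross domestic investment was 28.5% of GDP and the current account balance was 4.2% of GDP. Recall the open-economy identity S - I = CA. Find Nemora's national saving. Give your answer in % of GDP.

32.7

S = I + CA = 28.5 + 4.2 = 32.7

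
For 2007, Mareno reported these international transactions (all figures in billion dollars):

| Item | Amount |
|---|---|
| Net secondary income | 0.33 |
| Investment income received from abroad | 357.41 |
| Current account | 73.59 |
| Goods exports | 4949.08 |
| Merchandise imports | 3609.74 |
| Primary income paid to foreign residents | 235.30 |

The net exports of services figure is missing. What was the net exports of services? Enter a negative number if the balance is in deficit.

-1388.19

Current account = goods balance + services balance + net primary income + net secondary income
Sum of the known components = 1461.78
Net exports of services = CA - (known components) = 73.59 - 1461.78 = -1388.19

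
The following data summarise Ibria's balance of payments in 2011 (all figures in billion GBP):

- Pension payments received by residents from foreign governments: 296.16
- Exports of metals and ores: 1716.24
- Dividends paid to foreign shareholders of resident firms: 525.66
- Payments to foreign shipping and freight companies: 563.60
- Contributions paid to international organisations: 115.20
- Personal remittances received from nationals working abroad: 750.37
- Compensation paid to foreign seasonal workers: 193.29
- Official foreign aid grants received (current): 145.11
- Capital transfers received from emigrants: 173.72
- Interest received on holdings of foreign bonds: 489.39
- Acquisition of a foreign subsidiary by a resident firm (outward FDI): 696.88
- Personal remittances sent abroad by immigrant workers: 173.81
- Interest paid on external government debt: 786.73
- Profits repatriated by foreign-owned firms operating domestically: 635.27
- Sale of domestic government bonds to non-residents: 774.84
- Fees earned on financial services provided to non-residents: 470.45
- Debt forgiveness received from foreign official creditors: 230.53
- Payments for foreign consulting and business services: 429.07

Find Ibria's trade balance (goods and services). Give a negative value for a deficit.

Goods: 1716.24
Services: -429.07 - 563.60 + 470.45 = -522.22
Trade balance = 1716.24 + (-522.22) = 1194.02
(Excluded from the trade balance — secondary income: pension payments received by residents from foreign governments 296.16, contributions paid to international organisations 115.20, personal remittances received from nationals working abroad 750.37, official foreign aid grants received (current) 145.11, personal remittances sent abroad by immigrant workers 173.81; primary income: dividends paid to foreign shareholders of resident firms 525.66, compensation paid to foreign seasonal workers 193.29, interest received on holdings of foreign bonds 489.39, interest paid on external government debt 786.73, profits repatriated by foreign-owned firms operating domestically 635.27; capital account: capital transfers received from emigrants 173.72, debt forgiveness received from foreign official creditors 230.53; financial account: acquisition of a foreign subsidiary by a resident firm (outward FDI) 696.88, sale of domestic government bonds to non-residents 774.84.)

1194.02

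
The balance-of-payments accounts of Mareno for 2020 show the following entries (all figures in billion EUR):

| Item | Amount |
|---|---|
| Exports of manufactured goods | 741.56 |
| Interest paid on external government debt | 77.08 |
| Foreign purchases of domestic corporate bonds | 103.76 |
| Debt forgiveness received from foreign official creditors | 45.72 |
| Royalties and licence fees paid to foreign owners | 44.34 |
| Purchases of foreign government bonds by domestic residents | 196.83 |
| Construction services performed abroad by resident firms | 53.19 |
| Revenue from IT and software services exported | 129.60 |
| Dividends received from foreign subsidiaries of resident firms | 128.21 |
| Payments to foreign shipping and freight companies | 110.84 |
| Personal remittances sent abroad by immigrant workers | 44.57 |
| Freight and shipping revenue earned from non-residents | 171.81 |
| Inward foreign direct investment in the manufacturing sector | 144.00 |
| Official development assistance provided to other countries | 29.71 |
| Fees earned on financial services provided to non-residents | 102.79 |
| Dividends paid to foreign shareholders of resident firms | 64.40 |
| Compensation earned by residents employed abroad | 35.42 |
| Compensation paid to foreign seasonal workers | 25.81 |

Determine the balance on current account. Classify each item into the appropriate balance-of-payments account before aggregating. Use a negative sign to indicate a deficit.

Goods: 741.56
Services: -44.34 + 102.79 - 110.84 + 129.60 + 53.19 + 171.81 = 302.21
Primary income: -77.08 - 25.81 + 128.21 + 35.42 - 64.40 = -3.66
Secondary income: -29.71 - 44.57 = -74.28
Current account = 741.56 + 302.21 + (-3.66) + (-74.28) = 965.83
(Excluded from the current account — financial account: foreign purchases of domestic corporate bonds 103.76, purchases of foreign government bonds by domestic residents 196.83, inward foreign direct investment in the manufacturing sector 144.00; capital account: debt forgiveness received from foreign official creditors 45.72.)

965.83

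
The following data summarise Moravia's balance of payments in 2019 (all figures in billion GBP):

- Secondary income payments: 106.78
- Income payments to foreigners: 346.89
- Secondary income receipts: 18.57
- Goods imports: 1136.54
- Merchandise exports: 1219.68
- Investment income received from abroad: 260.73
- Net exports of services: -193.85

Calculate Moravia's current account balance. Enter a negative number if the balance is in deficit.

-285.08

Goods balance = 1219.68 - 1136.54 = 83.14
Services balance = -193.85
Trade balance (goods + services) = 83.14 + (-193.85) = -110.71
Net primary income = 260.73 - 346.89 = -86.16
Net secondary income = 18.57 - 106.78 = -88.21
Current account = -110.71 + (-86.16) + (-88.21) = -285.08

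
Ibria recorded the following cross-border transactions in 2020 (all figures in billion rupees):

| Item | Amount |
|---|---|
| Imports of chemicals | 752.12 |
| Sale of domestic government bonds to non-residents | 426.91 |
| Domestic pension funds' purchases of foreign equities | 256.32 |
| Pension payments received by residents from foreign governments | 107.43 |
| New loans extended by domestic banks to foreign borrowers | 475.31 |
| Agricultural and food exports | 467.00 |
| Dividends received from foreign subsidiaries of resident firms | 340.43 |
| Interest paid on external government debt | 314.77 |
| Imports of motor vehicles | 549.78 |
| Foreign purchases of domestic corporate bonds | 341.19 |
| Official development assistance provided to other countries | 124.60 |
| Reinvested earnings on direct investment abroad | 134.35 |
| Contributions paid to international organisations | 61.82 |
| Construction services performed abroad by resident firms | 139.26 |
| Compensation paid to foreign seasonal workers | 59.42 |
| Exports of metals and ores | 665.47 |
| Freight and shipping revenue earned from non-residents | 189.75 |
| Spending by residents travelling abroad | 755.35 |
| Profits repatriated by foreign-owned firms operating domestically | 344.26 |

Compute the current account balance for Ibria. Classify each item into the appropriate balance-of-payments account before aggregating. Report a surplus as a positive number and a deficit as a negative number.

Goods: -549.78 - 752.12 + 665.47 + 467.00 = -169.43
Services: 189.75 - 755.35 + 139.26 = -426.34
Primary income: -344.26 - 59.42 - 314.77 + 340.43 + 134.35 = -243.67
Secondary income: -61.82 - 124.60 + 107.43 = -78.99
Current account = (-169.43) + (-426.34) + (-243.67) + (-78.99) = -918.43
(Excluded from the current account — financial account: sale of domestic government bonds to non-residents 426.91, domestic pension funds' purchases of foreign equities 256.32, new loans extended by domestic banks to foreign borrowers 475.31, foreign purchases of domestic corporate bonds 341.19.)

-918.43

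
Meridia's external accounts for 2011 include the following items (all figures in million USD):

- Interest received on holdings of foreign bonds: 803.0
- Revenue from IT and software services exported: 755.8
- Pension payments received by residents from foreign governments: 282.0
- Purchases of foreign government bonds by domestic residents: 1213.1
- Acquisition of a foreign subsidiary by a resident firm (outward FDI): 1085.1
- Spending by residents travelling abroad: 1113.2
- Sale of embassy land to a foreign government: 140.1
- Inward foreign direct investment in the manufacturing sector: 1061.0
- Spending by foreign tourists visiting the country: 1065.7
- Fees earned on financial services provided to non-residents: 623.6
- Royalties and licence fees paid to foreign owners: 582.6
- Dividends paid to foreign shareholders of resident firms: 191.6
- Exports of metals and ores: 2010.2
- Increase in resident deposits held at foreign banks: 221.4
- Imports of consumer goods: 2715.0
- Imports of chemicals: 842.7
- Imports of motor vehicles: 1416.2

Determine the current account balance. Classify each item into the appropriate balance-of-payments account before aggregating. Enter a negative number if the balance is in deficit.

-1321.0

Goods: -2715.0 - 1416.2 + 2010.2 - 842.7 = -2963.7
Services: -1113.2 + 1065.7 - 582.6 + 755.8 + 623.6 = 749.3
Primary income: 803.0 - 191.6 = 611.4
Secondary income: 282.0
Current account = (-2963.7) + 749.3 + 611.4 + 282.0 = -1321.0
(Excluded from the current account — financial account: purchases of foreign government bonds by domestic residents 1213.1, acquisition of a foreign subsidiary by a resident firm (outward FDI) 1085.1, inward foreign direct investment in the manufacturing sector 1061.0, increase in resident deposits held at foreign banks 221.4; capital account: sale of embassy land to a foreign government 140.1.)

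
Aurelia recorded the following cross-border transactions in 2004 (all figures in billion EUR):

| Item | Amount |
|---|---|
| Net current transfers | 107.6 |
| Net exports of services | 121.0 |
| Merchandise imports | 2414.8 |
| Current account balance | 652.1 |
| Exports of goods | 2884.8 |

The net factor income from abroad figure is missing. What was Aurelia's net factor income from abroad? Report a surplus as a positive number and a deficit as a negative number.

Current account = goods balance + services balance + net primary income + net secondary income
Sum of the known components = 698.6
Net factor income from abroad = CA - (known components) = 652.1 - 698.6 = -46.5

-46.5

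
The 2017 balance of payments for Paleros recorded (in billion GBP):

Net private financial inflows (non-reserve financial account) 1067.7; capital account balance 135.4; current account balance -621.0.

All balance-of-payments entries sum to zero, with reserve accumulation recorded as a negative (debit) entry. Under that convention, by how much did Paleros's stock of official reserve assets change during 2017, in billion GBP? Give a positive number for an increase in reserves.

582.1

Official reserve transactions balance = -((-621.0) + 135.4 + 1067.7) = -582.1
An accumulation of reserves is recorded as a debit (negative entry), so the change in the stock of reserves is the negative of that balance.
Change in official reserves = -(-582.1) = 582.1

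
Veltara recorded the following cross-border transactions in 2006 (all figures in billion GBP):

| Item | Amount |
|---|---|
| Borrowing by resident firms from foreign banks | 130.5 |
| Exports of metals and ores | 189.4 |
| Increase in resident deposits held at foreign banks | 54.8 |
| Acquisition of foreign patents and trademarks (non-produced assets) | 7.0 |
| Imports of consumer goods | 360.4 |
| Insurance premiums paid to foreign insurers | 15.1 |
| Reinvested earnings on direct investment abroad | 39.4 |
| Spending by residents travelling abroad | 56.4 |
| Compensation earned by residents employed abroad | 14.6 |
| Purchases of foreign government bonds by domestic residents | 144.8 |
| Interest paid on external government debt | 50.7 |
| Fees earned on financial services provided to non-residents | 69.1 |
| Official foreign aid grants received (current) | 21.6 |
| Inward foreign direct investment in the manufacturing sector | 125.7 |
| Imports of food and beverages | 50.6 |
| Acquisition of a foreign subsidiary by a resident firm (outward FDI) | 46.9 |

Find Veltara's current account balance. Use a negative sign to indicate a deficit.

-199.1

Goods: -360.4 + 189.4 - 50.6 = -221.6
Services: 69.1 - 56.4 - 15.1 = -2.4
Primary income: 39.4 - 50.7 + 14.6 = 3.3
Secondary income: 21.6
Current account = (-221.6) + (-2.4) + 3.3 + 21.6 = -199.1
(Excluded from the current account — financial account: borrowing by resident firms from foreign banks 130.5, increase in resident deposits held at foreign banks 54.8, purchases of foreign government bonds by domestic residents 144.8, inward foreign direct investment in the manufacturing sector 125.7, acquisition of a foreign subsidiary by a resident firm (outward FDI) 46.9; capital account: acquisition of foreign patents and trademarks (non-produced assets) 7.0.)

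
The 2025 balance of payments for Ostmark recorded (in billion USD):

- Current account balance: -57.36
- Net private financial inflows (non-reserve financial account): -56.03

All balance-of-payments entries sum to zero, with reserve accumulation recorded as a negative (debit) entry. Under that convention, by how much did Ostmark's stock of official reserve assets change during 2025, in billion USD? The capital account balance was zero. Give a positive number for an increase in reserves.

Official reserve transactions balance = -((-57.36) + (-56.03)) = 113.39
An accumulation of reserves is recorded as a debit (negative entry), so the change in the stock of reserves is the negative of that balance.
Change in official reserves = -(113.39) = -113.39

-113.39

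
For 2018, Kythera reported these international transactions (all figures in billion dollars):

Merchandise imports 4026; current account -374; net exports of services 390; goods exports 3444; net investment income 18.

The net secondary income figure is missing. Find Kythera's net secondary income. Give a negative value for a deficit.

-200

Current account = goods balance + services balance + net primary income + net secondary income
Sum of the known components = -174
Net secondary income = CA - (known components) = -374 - (-174) = -200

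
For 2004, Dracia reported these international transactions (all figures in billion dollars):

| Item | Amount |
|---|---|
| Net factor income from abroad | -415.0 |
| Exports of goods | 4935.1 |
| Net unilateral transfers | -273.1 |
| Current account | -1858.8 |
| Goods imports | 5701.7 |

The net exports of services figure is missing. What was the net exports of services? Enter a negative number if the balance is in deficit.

-404.1

Current account = goods balance + services balance + net primary income + net secondary income
Sum of the known components = -1454.7
Net exports of services = CA - (known components) = -1858.8 - (-1454.7) = -404.1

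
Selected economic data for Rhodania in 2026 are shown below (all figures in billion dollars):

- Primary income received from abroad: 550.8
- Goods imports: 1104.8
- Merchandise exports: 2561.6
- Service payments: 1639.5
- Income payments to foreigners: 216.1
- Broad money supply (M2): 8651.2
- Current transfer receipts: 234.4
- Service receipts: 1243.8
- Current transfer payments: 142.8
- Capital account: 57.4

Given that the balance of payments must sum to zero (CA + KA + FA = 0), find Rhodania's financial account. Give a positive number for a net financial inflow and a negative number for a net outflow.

Goods balance = 2561.6 - 1104.8 = 1456.8
Services balance = 1243.8 - 1639.5 = -395.7
Trade balance (goods + services) = 1456.8 + (-395.7) = 1061.1
Net primary income = 550.8 - 216.1 = 334.7
Net secondary income = 234.4 - 142.8 = 91.6
Current account = 1061.1 + 334.7 + 91.6 = 1487.4
Financial account = -(1487.4 + 57.4) = -1544.8

-1544.8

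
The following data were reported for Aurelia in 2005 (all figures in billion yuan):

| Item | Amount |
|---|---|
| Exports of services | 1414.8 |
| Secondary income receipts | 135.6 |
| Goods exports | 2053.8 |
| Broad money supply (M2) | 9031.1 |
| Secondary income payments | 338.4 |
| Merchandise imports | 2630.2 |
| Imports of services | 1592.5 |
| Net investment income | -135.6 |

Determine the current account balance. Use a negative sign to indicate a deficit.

Goods balance = 2053.8 - 2630.2 = -576.4
Services balance = 1414.8 - 1592.5 = -177.7
Trade balance (goods + services) = -576.4 + (-177.7) = -754.1
Net primary income = -135.6
Net secondary income = 135.6 - 338.4 = -202.8
Current account = -754.1 + (-135.6) + (-202.8) = -1092.5

-1092.5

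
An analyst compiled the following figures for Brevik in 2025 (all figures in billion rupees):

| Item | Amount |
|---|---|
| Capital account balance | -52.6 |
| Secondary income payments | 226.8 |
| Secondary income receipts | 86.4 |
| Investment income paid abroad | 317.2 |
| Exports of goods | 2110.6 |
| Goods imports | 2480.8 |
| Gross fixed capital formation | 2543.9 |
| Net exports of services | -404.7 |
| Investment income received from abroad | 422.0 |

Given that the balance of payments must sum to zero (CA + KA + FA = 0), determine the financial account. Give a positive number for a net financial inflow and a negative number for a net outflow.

Goods balance = 2110.6 - 2480.8 = -370.2
Services balance = -404.7
Trade balance (goods + services) = -370.2 + (-404.7) = -774.9
Net primary income = 422.0 - 317.2 = 104.8
Net secondary income = 86.4 - 226.8 = -140.4
Current account = -774.9 + 104.8 + (-140.4) = -810.5
Financial account = -(-810.5 + (-52.6)) = 863.1

863.1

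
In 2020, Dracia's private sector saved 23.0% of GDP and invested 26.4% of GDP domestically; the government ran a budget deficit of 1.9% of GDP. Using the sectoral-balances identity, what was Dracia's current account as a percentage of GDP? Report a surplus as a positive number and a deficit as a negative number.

-5.3

By the sectoral-balances identity, CA = (S_private - I) + (T - G).
Private balance = 23.0 - 26.4 = -3.4
Government balance (T - G) = -1.9
CA = -3.4 + (-1.9) = -5.3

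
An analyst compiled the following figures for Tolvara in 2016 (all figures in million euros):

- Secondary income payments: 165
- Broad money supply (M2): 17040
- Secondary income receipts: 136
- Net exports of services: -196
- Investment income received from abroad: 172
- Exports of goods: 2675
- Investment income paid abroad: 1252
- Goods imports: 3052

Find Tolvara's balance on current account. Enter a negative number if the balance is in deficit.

-1682

Goods balance = 2675 - 3052 = -377
Services balance = -196
Trade balance (goods + services) = -377 + (-196) = -573
Net primary income = 172 - 1252 = -1080
Net secondary income = 136 - 165 = -29
Current account = -573 + (-1080) + (-29) = -1682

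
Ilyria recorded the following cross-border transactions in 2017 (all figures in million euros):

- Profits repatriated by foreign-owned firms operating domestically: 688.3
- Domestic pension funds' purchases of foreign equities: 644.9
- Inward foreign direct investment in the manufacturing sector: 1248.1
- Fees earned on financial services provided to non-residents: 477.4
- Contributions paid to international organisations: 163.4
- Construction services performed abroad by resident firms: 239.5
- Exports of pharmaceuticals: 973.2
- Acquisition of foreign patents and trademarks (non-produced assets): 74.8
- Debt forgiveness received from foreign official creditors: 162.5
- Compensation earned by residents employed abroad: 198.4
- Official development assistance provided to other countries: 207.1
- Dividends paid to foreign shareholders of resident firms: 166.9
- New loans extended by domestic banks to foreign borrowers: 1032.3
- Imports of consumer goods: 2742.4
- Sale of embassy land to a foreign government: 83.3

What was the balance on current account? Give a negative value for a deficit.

-2079.6

Goods: 973.2 - 2742.4 = -1769.2
Services: 477.4 + 239.5 = 716.9
Primary income: 198.4 - 688.3 - 166.9 = -656.8
Secondary income: -163.4 - 207.1 = -370.5
Current account = (-1769.2) + 716.9 + (-656.8) + (-370.5) = -2079.6
(Excluded from the current account — financial account: domestic pension funds' purchases of foreign equities 644.9, inward foreign direct investment in the manufacturing sector 1248.1, new loans extended by domestic banks to foreign borrowers 1032.3; capital account: acquisition of foreign patents and trademarks (non-produced assets) 74.8, debt forgiveness received from foreign official creditors 162.5, sale of embassy land to a foreign government 83.3.)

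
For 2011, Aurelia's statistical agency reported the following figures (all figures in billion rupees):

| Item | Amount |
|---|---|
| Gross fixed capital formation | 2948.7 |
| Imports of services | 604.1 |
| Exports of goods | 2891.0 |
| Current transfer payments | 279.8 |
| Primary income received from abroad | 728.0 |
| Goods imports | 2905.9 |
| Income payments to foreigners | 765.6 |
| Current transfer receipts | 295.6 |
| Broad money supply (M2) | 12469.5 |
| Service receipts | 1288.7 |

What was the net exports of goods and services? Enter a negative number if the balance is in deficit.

669.7

Goods balance = 2891.0 - 2905.9 = -14.9
Services balance = 1288.7 - 604.1 = 684.6
Trade balance (goods + services) = -14.9 + 684.6 = 669.7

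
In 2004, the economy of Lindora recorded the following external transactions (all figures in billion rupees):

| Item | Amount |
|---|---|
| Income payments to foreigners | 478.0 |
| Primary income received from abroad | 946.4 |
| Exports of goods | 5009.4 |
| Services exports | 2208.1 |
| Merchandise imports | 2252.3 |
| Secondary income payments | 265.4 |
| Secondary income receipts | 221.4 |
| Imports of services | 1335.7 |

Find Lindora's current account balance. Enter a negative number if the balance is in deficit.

4053.9

Goods balance = 5009.4 - 2252.3 = 2757.1
Services balance = 2208.1 - 1335.7 = 872.4
Trade balance (goods + services) = 2757.1 + 872.4 = 3629.5
Net primary income = 946.4 - 478.0 = 468.4
Net secondary income = 221.4 - 265.4 = -44.0
Current account = 3629.5 + 468.4 + (-44.0) = 4053.9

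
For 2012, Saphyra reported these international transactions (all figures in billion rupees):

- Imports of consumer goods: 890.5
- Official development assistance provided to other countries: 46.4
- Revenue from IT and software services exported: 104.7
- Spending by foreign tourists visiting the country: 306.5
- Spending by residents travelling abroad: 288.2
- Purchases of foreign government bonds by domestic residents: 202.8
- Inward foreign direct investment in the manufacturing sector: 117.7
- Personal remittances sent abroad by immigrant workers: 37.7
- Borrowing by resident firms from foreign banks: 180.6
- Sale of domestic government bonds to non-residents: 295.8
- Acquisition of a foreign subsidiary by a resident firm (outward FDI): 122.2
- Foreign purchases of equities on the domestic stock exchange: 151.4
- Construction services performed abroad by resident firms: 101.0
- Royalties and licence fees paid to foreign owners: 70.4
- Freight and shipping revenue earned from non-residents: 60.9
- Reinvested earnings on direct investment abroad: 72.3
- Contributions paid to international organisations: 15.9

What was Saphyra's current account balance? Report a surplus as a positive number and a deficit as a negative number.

-703.7

Goods: -890.5
Services: 306.5 + 60.9 + 104.7 - 70.4 - 288.2 + 101.0 = 214.5
Primary income: 72.3
Secondary income: -15.9 - 37.7 - 46.4 = -100.0
Current account = (-890.5) + 214.5 + 72.3 + (-100.0) = -703.7
(Excluded from the current account — financial account: purchases of foreign government bonds by domestic residents 202.8, inward foreign direct investment in the manufacturing sector 117.7, borrowing by resident firms from foreign banks 180.6, sale of domestic government bonds to non-residents 295.8, acquisition of a foreign subsidiary by a resident firm (outward FDI) 122.2, foreign purchases of equities on the domestic stock exchange 151.4.)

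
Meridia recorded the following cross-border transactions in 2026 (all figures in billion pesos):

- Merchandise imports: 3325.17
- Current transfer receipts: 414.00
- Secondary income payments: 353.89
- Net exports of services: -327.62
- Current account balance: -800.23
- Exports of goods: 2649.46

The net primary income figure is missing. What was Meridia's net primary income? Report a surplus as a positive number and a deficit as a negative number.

142.99

Current account = goods balance + services balance + net primary income + net secondary income
Sum of the known components = -943.22
Net primary income = CA - (known components) = -800.23 - (-943.22) = 142.99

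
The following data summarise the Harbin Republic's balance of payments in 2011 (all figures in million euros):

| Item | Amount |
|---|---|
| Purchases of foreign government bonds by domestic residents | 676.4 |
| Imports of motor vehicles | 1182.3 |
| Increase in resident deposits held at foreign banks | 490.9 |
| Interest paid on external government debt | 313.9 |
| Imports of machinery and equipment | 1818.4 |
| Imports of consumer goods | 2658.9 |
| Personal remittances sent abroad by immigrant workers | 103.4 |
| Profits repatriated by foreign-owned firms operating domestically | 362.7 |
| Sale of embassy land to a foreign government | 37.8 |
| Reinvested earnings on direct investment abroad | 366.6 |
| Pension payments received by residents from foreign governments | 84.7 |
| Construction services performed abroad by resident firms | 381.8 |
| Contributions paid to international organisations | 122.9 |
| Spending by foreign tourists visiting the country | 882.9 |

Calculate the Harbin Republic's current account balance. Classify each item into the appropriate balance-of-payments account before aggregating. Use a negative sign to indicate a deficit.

Goods: -2658.9 - 1818.4 - 1182.3 = -5659.6
Services: 882.9 + 381.8 = 1264.7
Primary income: -313.9 - 362.7 + 366.6 = -310.0
Secondary income: -103.4 - 122.9 + 84.7 = -141.6
Current account = (-5659.6) + 1264.7 + (-310.0) + (-141.6) = -4846.5
(Excluded from the current account — financial account: purchases of foreign government bonds by domestic residents 676.4, increase in resident deposits held at foreign banks 490.9; capital account: sale of embassy land to a foreign government 37.8.)

-4846.5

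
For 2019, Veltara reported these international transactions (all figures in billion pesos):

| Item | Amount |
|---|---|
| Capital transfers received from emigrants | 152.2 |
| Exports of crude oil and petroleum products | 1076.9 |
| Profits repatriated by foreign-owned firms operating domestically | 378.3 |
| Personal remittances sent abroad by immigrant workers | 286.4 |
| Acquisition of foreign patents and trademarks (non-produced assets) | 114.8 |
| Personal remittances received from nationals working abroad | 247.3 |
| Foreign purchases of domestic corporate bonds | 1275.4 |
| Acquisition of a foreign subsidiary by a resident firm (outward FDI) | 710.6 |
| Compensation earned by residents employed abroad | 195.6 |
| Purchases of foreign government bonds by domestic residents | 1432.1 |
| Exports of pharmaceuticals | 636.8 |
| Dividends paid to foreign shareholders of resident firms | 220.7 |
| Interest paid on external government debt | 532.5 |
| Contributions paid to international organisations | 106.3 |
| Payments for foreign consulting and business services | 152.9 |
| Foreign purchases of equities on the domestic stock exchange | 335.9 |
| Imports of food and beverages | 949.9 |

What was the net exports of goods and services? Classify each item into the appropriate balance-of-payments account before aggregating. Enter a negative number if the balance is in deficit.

Goods: 1076.9 - 949.9 + 636.8 = 763.8
Services: -152.9
Trade balance = 763.8 + (-152.9) = 610.9
(Excluded from the trade balance — capital account: capital transfers received from emigrants 152.2, acquisition of foreign patents and trademarks (non-produced assets) 114.8; primary income: profits repatriated by foreign-owned firms operating domestically 378.3, compensation earned by residents employed abroad 195.6, dividends paid to foreign shareholders of resident firms 220.7, interest paid on external government debt 532.5; secondary income: personal remittances sent abroad by immigrant workers 286.4, personal remittances received from nationals working abroad 247.3, contributions paid to international organisations 106.3; financial account: foreign purchases of domestic corporate bonds 1275.4, acquisition of a foreign subsidiary by a resident firm (outward FDI) 710.6, purchases of foreign government bonds by domestic residents 1432.1, foreign purchases of equities on the domestic stock exchange 335.9.)

610.9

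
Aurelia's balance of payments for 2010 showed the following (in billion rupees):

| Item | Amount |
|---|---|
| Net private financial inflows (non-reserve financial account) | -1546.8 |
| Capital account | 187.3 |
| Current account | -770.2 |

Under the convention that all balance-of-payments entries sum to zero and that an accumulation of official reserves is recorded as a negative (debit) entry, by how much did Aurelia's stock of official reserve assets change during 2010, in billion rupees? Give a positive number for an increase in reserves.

-2129.7

Official reserve transactions balance = -((-770.2) + 187.3 + (-1546.8)) = 2129.7
An accumulation of reserves is recorded as a debit (negative entry), so the change in the stock of reserves is the negative of that balance.
Change in official reserves = -(2129.7) = -2129.7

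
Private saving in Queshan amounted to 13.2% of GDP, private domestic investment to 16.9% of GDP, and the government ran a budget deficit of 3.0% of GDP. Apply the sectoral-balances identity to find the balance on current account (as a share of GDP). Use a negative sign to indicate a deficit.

-6.7

By the sectoral-balances identity, CA = (S_private - I) + (T - G).
Private balance = 13.2 - 16.9 = -3.7
Government balance (T - G) = -3.0
CA = -3.7 + (-3.0) = -6.7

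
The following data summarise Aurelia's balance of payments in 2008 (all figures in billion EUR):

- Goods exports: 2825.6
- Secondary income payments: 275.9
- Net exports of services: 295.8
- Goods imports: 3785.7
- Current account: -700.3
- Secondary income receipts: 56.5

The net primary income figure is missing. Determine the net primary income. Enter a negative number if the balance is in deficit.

183.4

Current account = goods balance + services balance + net primary income + net secondary income
Sum of the known components = -883.7
Net primary income = CA - (known components) = -700.3 - (-883.7) = 183.4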